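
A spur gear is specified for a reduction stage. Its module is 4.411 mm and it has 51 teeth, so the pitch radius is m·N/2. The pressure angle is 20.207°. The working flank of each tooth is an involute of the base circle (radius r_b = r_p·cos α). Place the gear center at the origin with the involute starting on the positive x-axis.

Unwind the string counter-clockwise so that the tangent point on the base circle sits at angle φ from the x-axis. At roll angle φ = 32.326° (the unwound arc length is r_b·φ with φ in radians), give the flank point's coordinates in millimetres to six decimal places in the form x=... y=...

pitch radius r_p = m·N/2 = 4.411·51/2 = 112.480500
base radius r_b = r_p·cos α = 112.480500·cos 20.207° = 105.557419
roll angle φ = 32.326° = 0.56419513 rad
x = r_b·(cos φ + φ·sin φ) = 105.557419·(0.84501926 + 0.56419513·0.53473586) = 121.044237
y = r_b·(sin φ − φ·cos φ) = 105.557419·(0.53473586 − 0.56419513·0.84501926) = 6.120230

x=121.044237 y=6.120230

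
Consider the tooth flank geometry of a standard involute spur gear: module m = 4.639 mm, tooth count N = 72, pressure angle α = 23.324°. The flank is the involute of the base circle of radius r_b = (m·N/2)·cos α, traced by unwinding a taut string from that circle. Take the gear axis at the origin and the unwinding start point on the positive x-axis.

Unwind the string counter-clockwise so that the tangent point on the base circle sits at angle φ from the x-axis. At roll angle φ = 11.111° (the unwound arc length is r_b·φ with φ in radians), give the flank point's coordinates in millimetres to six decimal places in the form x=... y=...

x=156.213071 y=0.371397

pitch radius r_p = m·N/2 = 4.639·72/2 = 167.004000
base radius r_b = r_p·cos α = 167.004000·cos 23.324° = 153.356536
roll angle φ = 11.111° = 0.19392353 rad
x = r_b·(cos φ + φ·sin φ) = 153.356536·(0.98125568 + 0.19392353·0.19271036) = 156.213071
y = r_b·(sin φ − φ·cos φ) = 153.356536·(0.19271036 − 0.19392353·0.98125568) = 0.371397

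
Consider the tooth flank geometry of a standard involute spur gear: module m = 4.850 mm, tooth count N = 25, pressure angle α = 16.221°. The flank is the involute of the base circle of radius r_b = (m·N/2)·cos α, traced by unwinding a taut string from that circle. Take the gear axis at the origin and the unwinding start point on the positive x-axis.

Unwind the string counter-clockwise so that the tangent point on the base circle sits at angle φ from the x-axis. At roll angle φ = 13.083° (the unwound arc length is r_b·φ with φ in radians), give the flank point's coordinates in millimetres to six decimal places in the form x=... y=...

pitch radius r_p = m·N/2 = 4.850·25/2 = 60.625000
base radius r_b = r_p·cos α = 60.625000·cos 16.221° = 58.211602
roll angle φ = 13.083° = 0.22834143 rad
x = r_b·(cos φ + φ·sin φ) = 58.211602·(0.97404317 + 0.22834143·0.22636231) = 59.709448
y = r_b·(sin φ − φ·cos φ) = 58.211602·(0.22636231 − 0.22834143·0.97404317) = 0.229814

x=59.709448 y=0.229814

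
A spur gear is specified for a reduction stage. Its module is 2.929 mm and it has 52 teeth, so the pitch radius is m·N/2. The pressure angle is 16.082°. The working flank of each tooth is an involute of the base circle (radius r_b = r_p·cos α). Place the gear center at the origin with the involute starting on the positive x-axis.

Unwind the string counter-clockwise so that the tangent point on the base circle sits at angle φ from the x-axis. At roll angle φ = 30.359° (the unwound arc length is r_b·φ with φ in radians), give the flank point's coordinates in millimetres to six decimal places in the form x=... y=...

pitch radius r_p = m·N/2 = 2.929·52/2 = 76.154000
base radius r_b = r_p·cos α = 76.154000·cos 16.082° = 73.173807
roll angle φ = 30.359° = 0.52986451 rad
x = r_b·(cos φ + φ·sin φ) = 73.173807·(0.86287556 + 0.52986451·0.50541643) = 82.735998
y = r_b·(sin φ − φ·cos φ) = 73.173807·(0.50541643 − 0.52986451·0.86287556) = 3.527658

x=82.735998 y=3.527658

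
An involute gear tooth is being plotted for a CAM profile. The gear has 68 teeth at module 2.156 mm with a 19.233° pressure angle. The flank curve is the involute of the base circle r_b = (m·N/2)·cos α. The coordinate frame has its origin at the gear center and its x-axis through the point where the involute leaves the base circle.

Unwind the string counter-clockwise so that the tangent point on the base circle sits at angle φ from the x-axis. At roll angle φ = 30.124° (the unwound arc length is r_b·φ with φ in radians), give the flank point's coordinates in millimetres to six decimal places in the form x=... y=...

pitch radius r_p = m·N/2 = 2.156·68/2 = 73.304000
base radius r_b = r_p·cos α = 73.304000·cos 19.233° = 69.212669
roll angle φ = 30.124° = 0.52576298 rad
x = r_b·(cos φ + φ·sin φ) = 69.212669·(0.86494127 + 0.52576298·0.50187309) = 78.127785
y = r_b·(sin φ − φ·cos φ) = 69.212669·(0.50187309 − 0.52576298·0.86494127) = 3.261231

x=78.127785 y=3.261231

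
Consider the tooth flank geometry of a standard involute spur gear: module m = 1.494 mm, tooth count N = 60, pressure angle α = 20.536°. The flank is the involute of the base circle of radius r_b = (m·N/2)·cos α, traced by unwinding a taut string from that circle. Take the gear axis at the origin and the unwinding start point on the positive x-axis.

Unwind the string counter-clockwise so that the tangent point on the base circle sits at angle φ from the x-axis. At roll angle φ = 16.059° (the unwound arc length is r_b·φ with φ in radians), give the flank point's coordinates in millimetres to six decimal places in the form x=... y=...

pitch radius r_p = m·N/2 = 1.494·60/2 = 44.820000
base radius r_b = r_p·cos α = 44.820000·cos 20.536° = 41.971777
roll angle φ = 16.059° = 0.28028242 rad
x = r_b·(cos φ + φ·sin φ) = 41.971777·(0.96097735 + 0.28028242·0.27662706) = 43.588154
y = r_b·(sin φ − φ·cos φ) = 41.971777·(0.27662706 − 0.28028242·0.96097735) = 0.305639

x=43.588154 y=0.305639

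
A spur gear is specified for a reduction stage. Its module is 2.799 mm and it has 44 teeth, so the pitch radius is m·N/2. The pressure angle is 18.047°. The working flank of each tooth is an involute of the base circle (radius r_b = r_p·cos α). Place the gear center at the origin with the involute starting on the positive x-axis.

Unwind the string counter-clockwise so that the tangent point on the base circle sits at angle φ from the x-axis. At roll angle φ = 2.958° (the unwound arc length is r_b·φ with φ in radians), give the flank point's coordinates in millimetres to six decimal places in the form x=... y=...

pitch radius r_p = m·N/2 = 2.799·44/2 = 61.578000
base radius r_b = r_p·cos α = 61.578000·cos 18.047° = 58.548529
roll angle φ = 2.958° = 0.05162684 rad
x = r_b·(cos φ + φ·sin φ) = 58.548529·(0.99866763 + 0.05162684·0.05160391) = 58.626503
y = r_b·(sin φ − φ·cos φ) = 58.548529·(0.05160391 − 0.05162684·0.99866763) = 0.002685

x=58.626503 y=0.002685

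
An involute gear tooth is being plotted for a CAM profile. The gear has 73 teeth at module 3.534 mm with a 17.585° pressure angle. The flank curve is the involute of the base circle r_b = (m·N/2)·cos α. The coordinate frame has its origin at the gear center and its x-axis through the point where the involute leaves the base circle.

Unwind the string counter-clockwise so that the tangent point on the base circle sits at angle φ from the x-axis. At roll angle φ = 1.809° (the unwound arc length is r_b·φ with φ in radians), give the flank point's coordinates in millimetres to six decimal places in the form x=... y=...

x=123.024497 y=0.001290

pitch radius r_p = m·N/2 = 3.534·73/2 = 128.991000
base radius r_b = r_p·cos α = 128.991000·cos 17.585° = 122.963224
roll angle φ = 1.809° = 0.03157301 rad
x = r_b·(cos φ + φ·sin φ) = 122.963224·(0.99950161 + 0.03157301·0.03156776) = 123.024497
y = r_b·(sin φ − φ·cos φ) = 122.963224·(0.03156776 − 0.03157301·0.99950161) = 0.001290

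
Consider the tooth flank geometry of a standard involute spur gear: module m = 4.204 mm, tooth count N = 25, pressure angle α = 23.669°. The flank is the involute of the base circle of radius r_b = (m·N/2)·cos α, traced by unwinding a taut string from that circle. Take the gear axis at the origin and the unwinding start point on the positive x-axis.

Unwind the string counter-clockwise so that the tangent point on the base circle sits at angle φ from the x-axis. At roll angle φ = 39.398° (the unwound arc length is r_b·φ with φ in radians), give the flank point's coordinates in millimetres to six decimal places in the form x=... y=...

x=58.197874 y=4.973582

pitch radius r_p = m·N/2 = 4.204·25/2 = 52.550000
base radius r_b = r_p·cos α = 52.550000·cos 23.669° = 48.129491
roll angle φ = 39.398° = 0.68762482 rad
x = r_b·(cos φ + φ·sin φ) = 48.129491·(0.77275573 + 0.68762482·0.63470354) = 58.197874
y = r_b·(sin φ − φ·cos φ) = 48.129491·(0.63470354 − 0.68762482·0.77275573) = 4.973582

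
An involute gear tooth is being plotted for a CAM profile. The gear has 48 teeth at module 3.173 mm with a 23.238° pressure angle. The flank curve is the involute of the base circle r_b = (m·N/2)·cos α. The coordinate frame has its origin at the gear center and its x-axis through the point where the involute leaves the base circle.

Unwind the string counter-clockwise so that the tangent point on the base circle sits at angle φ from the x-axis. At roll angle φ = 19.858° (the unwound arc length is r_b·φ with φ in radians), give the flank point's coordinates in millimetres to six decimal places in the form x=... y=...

x=74.051455 y=0.959464

pitch radius r_p = m·N/2 = 3.173·48/2 = 76.152000
base radius r_b = r_p·cos α = 76.152000·cos 23.238° = 69.974083
roll angle φ = 19.858° = 0.34658748 rad
x = r_b·(cos φ + φ·sin φ) = 69.974083·(0.94053739 + 0.34658748·0.33969019) = 74.051455
y = r_b·(sin φ − φ·cos φ) = 69.974083·(0.33969019 − 0.34658748·0.94053739) = 0.959464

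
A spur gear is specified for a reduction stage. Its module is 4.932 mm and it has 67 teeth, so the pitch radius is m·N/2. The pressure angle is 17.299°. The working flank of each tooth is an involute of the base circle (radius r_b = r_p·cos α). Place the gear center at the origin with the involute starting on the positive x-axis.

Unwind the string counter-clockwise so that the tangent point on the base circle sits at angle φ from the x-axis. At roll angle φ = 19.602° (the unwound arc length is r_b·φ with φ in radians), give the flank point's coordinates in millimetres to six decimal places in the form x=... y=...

x=166.711843 y=2.081062

pitch radius r_p = m·N/2 = 4.932·67/2 = 165.222000
base radius r_b = r_p·cos α = 165.222000·cos 17.299° = 157.748346
roll angle φ = 19.602° = 0.34211944 rad
x = r_b·(cos φ + φ·sin φ) = 157.748346·(0.94204574 + 0.34211944·0.33548445) = 166.711843
y = r_b·(sin φ − φ·cos φ) = 157.748346·(0.33548445 − 0.34211944·0.94204574) = 2.081062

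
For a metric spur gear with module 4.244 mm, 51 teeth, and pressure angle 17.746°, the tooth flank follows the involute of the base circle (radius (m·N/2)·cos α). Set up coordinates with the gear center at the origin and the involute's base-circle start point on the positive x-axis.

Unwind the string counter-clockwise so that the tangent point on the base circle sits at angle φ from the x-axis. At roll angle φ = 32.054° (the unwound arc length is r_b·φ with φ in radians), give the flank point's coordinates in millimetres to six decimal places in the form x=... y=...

pitch radius r_p = m·N/2 = 4.244·51/2 = 108.222000
base radius r_b = r_p·cos α = 108.222000·cos 17.746° = 103.072481
roll angle φ = 32.054° = 0.55944784 rad
x = r_b·(cos φ + φ·sin φ) = 103.072481·(0.84754828 + 0.55944784·0.53071830) = 117.962073
y = r_b·(sin φ − φ·cos φ) = 103.072481·(0.53071830 − 0.55944784·0.84754828) = 5.829701

x=117.962073 y=5.829701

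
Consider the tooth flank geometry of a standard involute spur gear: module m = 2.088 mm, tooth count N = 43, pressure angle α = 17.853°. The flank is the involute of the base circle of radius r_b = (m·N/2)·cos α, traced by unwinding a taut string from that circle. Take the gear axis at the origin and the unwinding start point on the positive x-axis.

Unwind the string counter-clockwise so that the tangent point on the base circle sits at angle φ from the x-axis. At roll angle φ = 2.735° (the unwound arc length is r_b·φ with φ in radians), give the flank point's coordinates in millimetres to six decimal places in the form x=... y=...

pitch radius r_p = m·N/2 = 2.088·43/2 = 44.892000
base radius r_b = r_p·cos α = 44.892000·cos 17.853° = 42.730280
roll angle φ = 2.735° = 0.04773476 rad
x = r_b·(cos φ + φ·sin φ) = 42.730280·(0.99886091 + 0.04773476·0.04771663) = 42.778935
y = r_b·(sin φ − φ·cos φ) = 42.730280·(0.04771663 − 0.04773476·0.99886091) = 0.001549

x=42.778935 y=0.001549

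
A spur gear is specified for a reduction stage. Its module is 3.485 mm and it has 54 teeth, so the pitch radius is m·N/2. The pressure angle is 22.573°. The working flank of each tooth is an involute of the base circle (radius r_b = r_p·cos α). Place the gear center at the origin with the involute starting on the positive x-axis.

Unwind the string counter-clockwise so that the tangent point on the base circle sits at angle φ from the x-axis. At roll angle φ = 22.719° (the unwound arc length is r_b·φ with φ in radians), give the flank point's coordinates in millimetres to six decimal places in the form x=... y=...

x=93.450888 y=1.777407

pitch radius r_p = m·N/2 = 3.485·54/2 = 94.095000
base radius r_b = r_p·cos α = 94.095000·cos 22.573° = 86.886496
roll angle φ = 22.719° = 0.39652135 rad
x = r_b·(cos φ + φ·sin φ) = 86.886496·(0.92241007 + 0.39652135·0.38621195) = 93.450888
y = r_b·(sin φ − φ·cos φ) = 86.886496·(0.38621195 − 0.39652135·0.92241007) = 1.777407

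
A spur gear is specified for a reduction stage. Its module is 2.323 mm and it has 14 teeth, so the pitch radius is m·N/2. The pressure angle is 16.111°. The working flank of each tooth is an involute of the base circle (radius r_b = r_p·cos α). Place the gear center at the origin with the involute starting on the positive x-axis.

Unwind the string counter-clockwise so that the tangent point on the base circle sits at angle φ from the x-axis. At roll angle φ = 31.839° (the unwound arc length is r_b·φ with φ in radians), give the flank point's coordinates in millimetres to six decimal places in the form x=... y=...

pitch radius r_p = m·N/2 = 2.323·14/2 = 16.261000
base radius r_b = r_p·cos α = 16.261000·cos 16.111° = 15.622364
roll angle φ = 31.839° = 0.55569538 rad
x = r_b·(cos φ + φ·sin φ) = 15.622364·(0.84953381 + 0.55569538·0.52753418) = 17.851396
y = r_b·(sin φ − φ·cos φ) = 15.622364·(0.52753418 − 0.55569538·0.84953381) = 0.866294

x=17.851396 y=0.866294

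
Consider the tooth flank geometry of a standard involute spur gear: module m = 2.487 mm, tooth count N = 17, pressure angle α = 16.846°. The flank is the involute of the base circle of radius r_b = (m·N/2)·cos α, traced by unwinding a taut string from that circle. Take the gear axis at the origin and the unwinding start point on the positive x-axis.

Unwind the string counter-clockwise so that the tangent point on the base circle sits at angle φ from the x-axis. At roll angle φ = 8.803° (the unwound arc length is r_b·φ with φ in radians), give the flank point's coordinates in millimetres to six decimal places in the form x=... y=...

pitch radius r_p = m·N/2 = 2.487·17/2 = 21.139500
base radius r_b = r_p·cos α = 21.139500·cos 16.846° = 20.232344
roll angle φ = 8.803° = 0.15364133 rad
x = r_b·(cos φ + φ·sin φ) = 20.232344·(0.98822037 + 0.15364133·0.15303758) = 20.469735
y = r_b·(sin φ − φ·cos φ) = 20.232344·(0.15303758 − 0.15364133·0.98822037) = 0.024402

x=20.469735 y=0.024402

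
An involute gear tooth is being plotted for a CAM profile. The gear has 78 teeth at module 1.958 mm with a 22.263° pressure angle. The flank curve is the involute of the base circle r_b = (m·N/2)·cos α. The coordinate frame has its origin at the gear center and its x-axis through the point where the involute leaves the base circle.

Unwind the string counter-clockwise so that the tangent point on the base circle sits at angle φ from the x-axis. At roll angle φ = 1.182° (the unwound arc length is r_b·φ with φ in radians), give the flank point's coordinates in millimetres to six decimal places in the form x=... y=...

pitch radius r_p = m·N/2 = 1.958·78/2 = 76.362000
base radius r_b = r_p·cos α = 76.362000·cos 22.263° = 70.669562
roll angle φ = 1.182° = 0.02062979 rad
x = r_b·(cos φ + φ·sin φ) = 70.669562·(0.99978721 + 0.02062979·0.02062833) = 70.684598
y = r_b·(sin φ − φ·cos φ) = 70.669562·(0.02062833 − 0.02062979·0.99978721) = 0.000207

x=70.684598 y=0.000207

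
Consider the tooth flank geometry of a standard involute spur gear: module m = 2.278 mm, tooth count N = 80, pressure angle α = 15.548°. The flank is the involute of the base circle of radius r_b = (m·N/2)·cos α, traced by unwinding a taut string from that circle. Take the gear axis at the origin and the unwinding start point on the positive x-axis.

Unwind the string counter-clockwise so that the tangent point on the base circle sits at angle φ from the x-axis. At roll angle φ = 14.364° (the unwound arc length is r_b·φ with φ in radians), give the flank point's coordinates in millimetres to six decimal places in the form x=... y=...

x=90.501045 y=0.458172

pitch radius r_p = m·N/2 = 2.278·80/2 = 91.120000
base radius r_b = r_p·cos α = 91.120000·cos 15.548° = 87.785576
roll angle φ = 14.364° = 0.25069909 rad
x = r_b·(cos φ + φ·sin φ) = 87.785576·(0.96873923 + 0.25069909·0.24808126) = 90.501045
y = r_b·(sin φ − φ·cos φ) = 87.785576·(0.24808126 − 0.25069909·0.96873923) = 0.458172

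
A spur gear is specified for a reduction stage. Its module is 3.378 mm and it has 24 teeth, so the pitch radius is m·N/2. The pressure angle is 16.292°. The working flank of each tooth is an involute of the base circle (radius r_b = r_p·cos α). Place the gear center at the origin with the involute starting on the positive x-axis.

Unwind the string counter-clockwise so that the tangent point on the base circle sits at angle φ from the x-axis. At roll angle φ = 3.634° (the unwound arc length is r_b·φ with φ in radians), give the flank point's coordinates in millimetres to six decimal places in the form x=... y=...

pitch radius r_p = m·N/2 = 3.378·24/2 = 40.536000
base radius r_b = r_p·cos α = 40.536000·cos 16.292° = 38.908255
roll angle φ = 3.634° = 0.06342527 rad
x = r_b·(cos φ + φ·sin φ) = 38.908255·(0.99798929 + 0.06342527·0.06338275) = 38.986436
y = r_b·(sin φ − φ·cos φ) = 38.908255·(0.06338275 − 0.06342527·0.99798929) = 0.003308

x=38.986436 y=0.003308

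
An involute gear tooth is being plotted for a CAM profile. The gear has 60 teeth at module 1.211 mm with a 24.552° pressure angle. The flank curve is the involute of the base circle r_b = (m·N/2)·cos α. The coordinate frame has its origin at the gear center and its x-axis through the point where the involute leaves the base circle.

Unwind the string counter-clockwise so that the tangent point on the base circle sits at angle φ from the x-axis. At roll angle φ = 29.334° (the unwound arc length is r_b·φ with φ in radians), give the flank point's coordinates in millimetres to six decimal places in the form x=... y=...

pitch radius r_p = m·N/2 = 1.211·60/2 = 36.330000
base radius r_b = r_p·cos α = 36.330000·cos 24.552° = 33.045206
roll angle φ = 29.334° = 0.51197488 rad
x = r_b·(cos φ + φ·sin φ) = 33.045206·(0.87177871 + 0.51197488·0.48989986) = 37.096388
y = r_b·(sin φ − φ·cos φ) = 33.045206·(0.48989986 − 0.51197488·0.87177871) = 1.439815

x=37.096388 y=1.439815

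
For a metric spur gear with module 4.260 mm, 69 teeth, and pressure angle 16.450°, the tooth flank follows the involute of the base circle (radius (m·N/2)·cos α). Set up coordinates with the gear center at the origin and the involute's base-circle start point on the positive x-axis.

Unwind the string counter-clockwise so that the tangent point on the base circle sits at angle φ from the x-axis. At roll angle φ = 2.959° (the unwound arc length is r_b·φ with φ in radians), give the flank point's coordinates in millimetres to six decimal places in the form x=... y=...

x=141.141956 y=0.006470

pitch radius r_p = m·N/2 = 4.260·69/2 = 146.970000
base radius r_b = r_p·cos α = 146.970000·cos 16.450° = 140.954109
roll angle φ = 2.959° = 0.05164429 rad
x = r_b·(cos φ + φ·sin φ) = 140.954109·(0.99866673 + 0.05164429·0.05162134) = 141.141956
y = r_b·(sin φ − φ·cos φ) = 140.954109·(0.05162134 − 0.05164429·0.99866673) = 0.006470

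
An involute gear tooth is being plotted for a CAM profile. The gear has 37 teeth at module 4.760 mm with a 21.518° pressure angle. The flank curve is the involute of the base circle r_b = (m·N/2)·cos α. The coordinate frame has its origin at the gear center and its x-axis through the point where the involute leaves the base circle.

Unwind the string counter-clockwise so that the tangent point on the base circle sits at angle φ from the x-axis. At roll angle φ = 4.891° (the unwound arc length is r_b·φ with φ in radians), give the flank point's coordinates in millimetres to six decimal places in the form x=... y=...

x=82.220369 y=0.016974

pitch radius r_p = m·N/2 = 4.760·37/2 = 88.060000
base radius r_b = r_p·cos α = 88.060000·cos 21.518° = 81.922428
roll angle φ = 4.891° = 0.08536405 rad
x = r_b·(cos φ + φ·sin φ) = 81.922428·(0.99635870 + 0.08536405·0.08526042) = 82.220369
y = r_b·(sin φ − φ·cos φ) = 81.922428·(0.08526042 − 0.08536405·0.99635870) = 0.016974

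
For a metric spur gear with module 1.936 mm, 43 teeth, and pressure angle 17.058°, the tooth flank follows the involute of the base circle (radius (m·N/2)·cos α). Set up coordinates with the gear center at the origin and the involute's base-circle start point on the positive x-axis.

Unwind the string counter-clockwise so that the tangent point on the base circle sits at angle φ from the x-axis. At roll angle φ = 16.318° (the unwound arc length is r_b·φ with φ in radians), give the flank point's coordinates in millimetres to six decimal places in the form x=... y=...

pitch radius r_p = m·N/2 = 1.936·43/2 = 41.624000
base radius r_b = r_p·cos α = 41.624000·cos 17.058° = 39.792890
roll angle φ = 16.318° = 0.28480283 rad
x = r_b·(cos φ + φ·sin φ) = 39.792890·(0.95971707 + 0.28480283·0.28096823) = 41.374164
y = r_b·(sin φ − φ·cos φ) = 39.792890·(0.28096823 − 0.28480283·0.95971707) = 0.303942

x=41.374164 y=0.303942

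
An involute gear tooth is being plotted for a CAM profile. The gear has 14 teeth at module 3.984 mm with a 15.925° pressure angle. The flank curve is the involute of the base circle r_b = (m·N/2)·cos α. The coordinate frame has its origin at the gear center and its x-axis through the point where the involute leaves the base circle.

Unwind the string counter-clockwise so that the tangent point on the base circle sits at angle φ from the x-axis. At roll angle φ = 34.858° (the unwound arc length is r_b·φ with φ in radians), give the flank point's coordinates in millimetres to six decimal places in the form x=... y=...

pitch radius r_p = m·N/2 = 3.984·14/2 = 27.888000
base radius r_b = r_p·cos α = 27.888000·cos 15.925° = 26.817705
roll angle φ = 34.858° = 0.60838687 rad
x = r_b·(cos φ + φ·sin φ) = 26.817705·(0.82057106 + 0.60838687·0.57154452) = 31.330890
y = r_b·(sin φ − φ·cos φ) = 26.817705·(0.57154452 − 0.60838687·0.82057106) = 1.939453

x=31.330890 y=1.939453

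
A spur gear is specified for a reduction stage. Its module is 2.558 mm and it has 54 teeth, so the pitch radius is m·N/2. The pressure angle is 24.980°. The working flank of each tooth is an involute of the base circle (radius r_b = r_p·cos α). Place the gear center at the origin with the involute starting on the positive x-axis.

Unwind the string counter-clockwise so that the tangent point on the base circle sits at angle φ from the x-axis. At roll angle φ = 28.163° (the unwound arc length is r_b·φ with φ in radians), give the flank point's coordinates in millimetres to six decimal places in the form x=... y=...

pitch radius r_p = m·N/2 = 2.558·54/2 = 69.066000
base radius r_b = r_p·cos α = 69.066000·cos 24.980° = 62.605239
roll angle φ = 28.163° = 0.49153708 rad
x = r_b·(cos φ + φ·sin φ) = 62.605239·(0.88160843 + 0.49153708·0.47198155) = 69.717498
y = r_b·(sin φ − φ·cos φ) = 62.605239·(0.47198155 − 0.49153708·0.88160843) = 2.418961

x=69.717498 y=2.418961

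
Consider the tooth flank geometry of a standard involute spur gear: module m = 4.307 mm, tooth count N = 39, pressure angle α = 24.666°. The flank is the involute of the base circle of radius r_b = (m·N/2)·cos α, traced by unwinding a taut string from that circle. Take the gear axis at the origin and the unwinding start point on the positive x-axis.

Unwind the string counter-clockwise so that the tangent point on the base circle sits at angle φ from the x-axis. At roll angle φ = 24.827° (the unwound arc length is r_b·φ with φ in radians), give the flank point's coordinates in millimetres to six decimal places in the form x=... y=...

pitch radius r_p = m·N/2 = 4.307·39/2 = 83.986500
base radius r_b = r_p·cos α = 83.986500·cos 24.666° = 76.323235
roll angle φ = 24.827° = 0.43331289 rad
x = r_b·(cos φ + φ·sin φ) = 76.323235·(0.90757972 + 0.43331289·0.41987982) = 83.155618
y = r_b·(sin φ − φ·cos φ) = 76.323235·(0.41987982 − 0.43331289·0.90757972) = 2.031253

x=83.155618 y=2.031253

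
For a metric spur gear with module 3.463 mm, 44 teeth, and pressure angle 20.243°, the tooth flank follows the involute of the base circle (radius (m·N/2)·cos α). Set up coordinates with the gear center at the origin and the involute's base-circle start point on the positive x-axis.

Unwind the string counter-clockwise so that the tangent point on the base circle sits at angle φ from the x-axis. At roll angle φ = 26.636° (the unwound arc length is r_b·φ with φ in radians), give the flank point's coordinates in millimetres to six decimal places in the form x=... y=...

pitch radius r_p = m·N/2 = 3.463·44/2 = 76.186000
base radius r_b = r_p·cos α = 76.186000·cos 20.243° = 71.480266
roll angle φ = 26.636° = 0.46488590 rad
x = r_b·(cos φ + φ·sin φ) = 71.480266·(0.89387273 + 0.46488590·0.44832081) = 78.792036
y = r_b·(sin φ − φ·cos φ) = 71.480266·(0.44832081 − 0.46488590·0.89387273) = 2.342550

x=78.792036 y=2.342550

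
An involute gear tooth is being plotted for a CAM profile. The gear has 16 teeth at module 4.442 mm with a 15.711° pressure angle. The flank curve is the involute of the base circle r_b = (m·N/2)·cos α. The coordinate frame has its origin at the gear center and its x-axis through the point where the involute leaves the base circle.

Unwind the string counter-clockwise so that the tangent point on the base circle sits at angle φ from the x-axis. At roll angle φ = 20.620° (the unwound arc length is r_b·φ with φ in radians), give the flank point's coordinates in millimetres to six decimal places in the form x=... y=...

x=36.352460 y=0.524655

pitch radius r_p = m·N/2 = 4.442·16/2 = 35.536000
base radius r_b = r_p·cos α = 35.536000·cos 15.711° = 34.208367
roll angle φ = 20.620° = 0.35988689 rad
x = r_b·(cos φ + φ·sin φ) = 34.208367·(0.93593666 + 0.35988689·0.35216837) = 36.352460
y = r_b·(sin φ − φ·cos φ) = 34.208367·(0.35216837 − 0.35988689·0.93593666) = 0.524655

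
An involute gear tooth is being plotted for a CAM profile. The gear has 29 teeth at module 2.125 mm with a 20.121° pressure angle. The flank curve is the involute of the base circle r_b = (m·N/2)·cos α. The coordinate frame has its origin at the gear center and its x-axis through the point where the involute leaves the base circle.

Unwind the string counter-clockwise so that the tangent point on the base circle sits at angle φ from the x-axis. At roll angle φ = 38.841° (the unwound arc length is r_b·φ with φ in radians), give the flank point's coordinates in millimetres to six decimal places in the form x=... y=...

pitch radius r_p = m·N/2 = 2.125·29/2 = 30.812500
base radius r_b = r_p·cos α = 30.812500·cos 20.121° = 28.931959
roll angle φ = 38.841° = 0.67790333 rad
x = r_b·(cos φ + φ·sin φ) = 28.931959·(0.77888938 + 0.67790333·0.62716133) = 34.835355
y = r_b·(sin φ − φ·cos φ) = 28.931959·(0.62716133 − 0.67790333·0.77888938) = 2.868593

x=34.835355 y=2.868593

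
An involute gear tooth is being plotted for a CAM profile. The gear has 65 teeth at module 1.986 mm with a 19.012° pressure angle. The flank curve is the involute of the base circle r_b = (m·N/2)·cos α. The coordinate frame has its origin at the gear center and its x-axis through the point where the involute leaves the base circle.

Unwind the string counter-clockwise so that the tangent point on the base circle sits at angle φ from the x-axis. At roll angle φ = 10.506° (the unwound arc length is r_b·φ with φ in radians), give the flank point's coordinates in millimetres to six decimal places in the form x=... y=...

x=62.041377 y=0.124987

pitch radius r_p = m·N/2 = 1.986·65/2 = 64.545000
base radius r_b = r_p·cos α = 64.545000·cos 19.012° = 61.024094
roll angle φ = 10.506° = 0.18336429 rad
x = r_b·(cos φ + φ·sin φ) = 61.024094·(0.98323582 + 0.18336429·0.18233849) = 62.041377
y = r_b·(sin φ − φ·cos φ) = 61.024094·(0.18233849 − 0.18336429·0.98323582) = 0.124987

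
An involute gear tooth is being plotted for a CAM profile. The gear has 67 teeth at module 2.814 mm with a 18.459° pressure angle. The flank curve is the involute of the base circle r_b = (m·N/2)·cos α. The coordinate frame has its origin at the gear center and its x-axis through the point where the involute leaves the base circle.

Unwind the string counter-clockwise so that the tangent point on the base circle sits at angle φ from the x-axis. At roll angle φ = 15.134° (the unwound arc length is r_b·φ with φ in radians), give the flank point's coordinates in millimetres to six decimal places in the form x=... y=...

x=92.484038 y=0.545467

pitch radius r_p = m·N/2 = 2.814·67/2 = 94.269000
base radius r_b = r_p·cos α = 94.269000·cos 18.459° = 89.418904
roll angle φ = 15.134° = 0.26413813 rad
x = r_b·(cos φ + φ·sin φ) = 89.418904·(0.96531787 + 0.26413813·0.26107739) = 92.484038
y = r_b·(sin φ − φ·cos φ) = 89.418904·(0.26107739 − 0.26413813·0.96531787) = 0.545467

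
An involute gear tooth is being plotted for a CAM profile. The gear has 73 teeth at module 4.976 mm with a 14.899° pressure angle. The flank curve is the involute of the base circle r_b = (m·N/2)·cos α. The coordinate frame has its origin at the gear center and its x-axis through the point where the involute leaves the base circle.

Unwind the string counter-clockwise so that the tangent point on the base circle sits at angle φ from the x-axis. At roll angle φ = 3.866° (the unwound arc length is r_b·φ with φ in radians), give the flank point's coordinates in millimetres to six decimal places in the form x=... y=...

pitch radius r_p = m·N/2 = 4.976·73/2 = 181.624000
base radius r_b = r_p·cos α = 181.624000·cos 14.899° = 175.517904
roll angle φ = 3.866° = 0.06747443 rad
x = r_b·(cos φ + φ·sin φ) = 175.517904·(0.99772446 + 0.06747443·0.06742324) = 175.916998
y = r_b·(sin φ − φ·cos φ) = 175.517904·(0.06742324 − 0.06747443·0.99772446) = 0.017965

x=175.916998 y=0.017965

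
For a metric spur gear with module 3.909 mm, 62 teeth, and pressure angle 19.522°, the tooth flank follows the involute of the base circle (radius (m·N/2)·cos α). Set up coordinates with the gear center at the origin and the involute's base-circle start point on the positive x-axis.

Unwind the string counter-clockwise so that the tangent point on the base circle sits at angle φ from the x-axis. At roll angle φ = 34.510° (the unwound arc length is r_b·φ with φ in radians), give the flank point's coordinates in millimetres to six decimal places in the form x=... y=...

pitch radius r_p = m·N/2 = 3.909·62/2 = 121.179000
base radius r_b = r_p·cos α = 121.179000·cos 19.522° = 114.212813
roll angle φ = 34.510° = 0.60231312 rad
x = r_b·(cos φ + φ·sin φ) = 114.212813·(0.82402732 + 0.60231312·0.56655007) = 133.088520
y = r_b·(sin φ − φ·cos φ) = 114.212813·(0.56655007 − 0.60231312·0.82402732) = 8.020891

x=133.088520 y=8.020891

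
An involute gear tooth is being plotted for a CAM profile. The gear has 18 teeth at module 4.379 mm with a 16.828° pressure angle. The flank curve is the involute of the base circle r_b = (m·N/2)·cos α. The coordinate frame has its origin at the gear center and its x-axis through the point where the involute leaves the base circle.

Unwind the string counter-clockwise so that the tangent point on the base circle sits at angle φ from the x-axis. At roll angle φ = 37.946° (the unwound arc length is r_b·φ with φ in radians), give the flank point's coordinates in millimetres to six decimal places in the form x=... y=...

x=45.111107 y=3.495016

pitch radius r_p = m·N/2 = 4.379·18/2 = 39.411000
base radius r_b = r_p·cos α = 39.411000·cos 16.828° = 37.723348
roll angle φ = 37.946° = 0.66228264 rad
x = r_b·(cos φ + φ·sin φ) = 37.723348·(0.78859065 + 0.66228264·0.61491852) = 45.111107
y = r_b·(sin φ − φ·cos φ) = 37.723348·(0.61491852 − 0.66228264·0.78859065) = 3.495016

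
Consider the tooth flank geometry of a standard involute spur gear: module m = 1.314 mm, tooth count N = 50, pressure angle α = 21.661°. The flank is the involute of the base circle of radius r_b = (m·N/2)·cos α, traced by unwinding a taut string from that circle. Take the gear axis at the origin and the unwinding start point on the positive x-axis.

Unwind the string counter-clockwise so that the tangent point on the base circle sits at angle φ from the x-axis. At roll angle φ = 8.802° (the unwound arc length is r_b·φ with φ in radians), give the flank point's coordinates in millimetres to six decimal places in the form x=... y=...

x=30.888404 y=0.036810

pitch radius r_p = m·N/2 = 1.314·50/2 = 32.850000
base radius r_b = r_p·cos α = 32.850000·cos 21.661° = 30.530266
roll angle φ = 8.802° = 0.15362388 rad
x = r_b·(cos φ + φ·sin φ) = 30.530266·(0.98822304 + 0.15362388·0.15302033) = 30.888404
y = r_b·(sin φ − φ·cos φ) = 30.530266·(0.15302033 − 0.15362388·0.98822304) = 0.036810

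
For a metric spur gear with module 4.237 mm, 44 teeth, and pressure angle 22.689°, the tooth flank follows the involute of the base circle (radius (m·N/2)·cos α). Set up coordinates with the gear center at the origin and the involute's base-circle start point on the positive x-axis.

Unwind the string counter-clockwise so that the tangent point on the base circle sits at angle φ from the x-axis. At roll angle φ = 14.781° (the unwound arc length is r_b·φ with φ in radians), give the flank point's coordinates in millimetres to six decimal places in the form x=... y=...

x=88.814688 y=0.488911

pitch radius r_p = m·N/2 = 4.237·44/2 = 93.214000
base radius r_b = r_p·cos α = 93.214000·cos 22.689° = 86.000370
roll angle φ = 14.781° = 0.25797712 rad
x = r_b·(cos φ + φ·sin φ) = 86.000370·(0.96690804 + 0.25797712·0.25512513) = 88.814688
y = r_b·(sin φ − φ·cos φ) = 86.000370·(0.25512513 − 0.25797712·0.96690804) = 0.488911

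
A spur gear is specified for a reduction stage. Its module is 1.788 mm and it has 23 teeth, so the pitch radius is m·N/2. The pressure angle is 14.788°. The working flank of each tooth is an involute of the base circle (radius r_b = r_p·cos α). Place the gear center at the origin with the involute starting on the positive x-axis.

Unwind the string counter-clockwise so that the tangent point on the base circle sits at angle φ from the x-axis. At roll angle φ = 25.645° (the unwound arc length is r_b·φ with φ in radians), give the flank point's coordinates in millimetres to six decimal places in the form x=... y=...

pitch radius r_p = m·N/2 = 1.788·23/2 = 20.562000
base radius r_b = r_p·cos α = 20.562000·cos 14.788° = 19.880922
roll angle φ = 25.645° = 0.44758969 rad
x = r_b·(cos φ + φ·sin φ) = 19.880922·(0.90149289 + 0.44758969·0.43279391) = 21.773725
y = r_b·(sin φ − φ·cos φ) = 19.880922·(0.43279391 − 0.44758969·0.90149289) = 0.582411

x=21.773725 y=0.582411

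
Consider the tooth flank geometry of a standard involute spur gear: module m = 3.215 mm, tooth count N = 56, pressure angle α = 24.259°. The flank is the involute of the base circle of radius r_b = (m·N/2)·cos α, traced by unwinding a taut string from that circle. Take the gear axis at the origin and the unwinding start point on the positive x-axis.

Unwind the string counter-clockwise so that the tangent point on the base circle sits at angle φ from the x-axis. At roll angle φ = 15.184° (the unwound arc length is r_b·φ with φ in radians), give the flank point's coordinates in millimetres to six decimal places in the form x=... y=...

pitch radius r_p = m·N/2 = 3.215·56/2 = 90.020000
base radius r_b = r_p·cos α = 90.020000·cos 24.259° = 82.071010
roll angle φ = 15.184° = 0.26501079 rad
x = r_b·(cos φ + φ·sin φ) = 82.071010·(0.96508967 + 0.26501079·0.26191968) = 84.902560
y = r_b·(sin φ − φ·cos φ) = 82.071010·(0.26191968 − 0.26501079·0.96508967) = 0.505599

x=84.902560 y=0.505599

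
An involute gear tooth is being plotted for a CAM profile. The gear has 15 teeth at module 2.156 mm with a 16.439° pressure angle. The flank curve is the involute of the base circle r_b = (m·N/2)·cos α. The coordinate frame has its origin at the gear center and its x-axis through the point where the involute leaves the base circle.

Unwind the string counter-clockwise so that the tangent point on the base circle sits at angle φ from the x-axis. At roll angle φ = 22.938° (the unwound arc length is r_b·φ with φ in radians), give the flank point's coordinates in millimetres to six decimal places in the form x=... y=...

x=16.702490 y=0.326426

pitch radius r_p = m·N/2 = 2.156·15/2 = 16.170000
base radius r_b = r_p·cos α = 16.170000·cos 16.439° = 15.508996
roll angle φ = 22.938° = 0.40034362 rad
x = r_b·(cos φ + φ·sin φ) = 15.508996·(0.92092713 + 0.40034362·0.38973482) = 16.702490
y = r_b·(sin φ − φ·cos φ) = 15.508996·(0.38973482 − 0.40034362·0.92092713) = 0.326426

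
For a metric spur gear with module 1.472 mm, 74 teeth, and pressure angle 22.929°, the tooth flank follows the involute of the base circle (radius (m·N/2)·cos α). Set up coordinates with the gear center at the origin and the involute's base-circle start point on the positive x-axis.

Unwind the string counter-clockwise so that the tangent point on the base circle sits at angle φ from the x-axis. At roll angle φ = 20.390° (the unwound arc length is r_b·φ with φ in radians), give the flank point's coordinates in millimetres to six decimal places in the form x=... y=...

x=53.237158 y=0.744074

pitch radius r_p = m·N/2 = 1.472·74/2 = 54.464000
base radius r_b = r_p·cos α = 54.464000·cos 22.929° = 50.160709
roll angle φ = 20.390° = 0.35587263 rad
x = r_b·(cos φ + φ·sin φ) = 50.160709·(0.93734281 + 0.35587263·0.34840846) = 53.237158
y = r_b·(sin φ − φ·cos φ) = 50.160709·(0.34840846 − 0.35587263·0.93734281) = 0.744074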